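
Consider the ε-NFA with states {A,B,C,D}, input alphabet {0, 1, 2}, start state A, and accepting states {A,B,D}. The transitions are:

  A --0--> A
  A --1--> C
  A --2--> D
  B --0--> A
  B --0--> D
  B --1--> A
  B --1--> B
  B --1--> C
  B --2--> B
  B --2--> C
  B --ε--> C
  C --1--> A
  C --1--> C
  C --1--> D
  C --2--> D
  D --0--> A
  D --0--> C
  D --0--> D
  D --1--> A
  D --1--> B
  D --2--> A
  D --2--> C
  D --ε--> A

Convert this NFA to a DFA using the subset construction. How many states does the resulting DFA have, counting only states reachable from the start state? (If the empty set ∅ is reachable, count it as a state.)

7

Start state of the DFA: {A} (ε-closure of the NFA start).
{A} --0--> {A}  [seen]
{A} --1--> {C}  [new]
{A} --2--> {A,D}  [new]
{C} --0--> ∅  [new]
{C} --1--> {A,C,D}  [new]
{C} --2--> {A,D}  [seen]
{A,D} --0--> {A,C,D}  [seen]
{A,D} --1--> {A,B,C}  [new]
{A,D} --2--> {A,C,D}  [seen]
∅ --0--> ∅  [seen]
∅ --1--> ∅  [seen]
∅ --2--> ∅  [seen]
{A,C,D} --0--> {A,C,D}  [seen]
{A,C,D} --1--> {A,B,C,D}  [new]
{A,C,D} --2--> {A,C,D}  [seen]
{A,B,C} --0--> {A,D}  [seen]
{A,B,C} --1--> {A,B,C,D}  [seen]
{A,B,C} --2--> {A,B,C,D}  [seen]
{A,B,C,D} --0--> {A,C,D}  [seen]
{A,B,C,D} --1--> {A,B,C,D}  [seen]
{A,B,C,D} --2--> {A,B,C,D}  [seen]
Reachable DFA states: {A}, {C}, {A,D}, ∅, {A,C,D}, {A,B,C}, {A,B,C,D}.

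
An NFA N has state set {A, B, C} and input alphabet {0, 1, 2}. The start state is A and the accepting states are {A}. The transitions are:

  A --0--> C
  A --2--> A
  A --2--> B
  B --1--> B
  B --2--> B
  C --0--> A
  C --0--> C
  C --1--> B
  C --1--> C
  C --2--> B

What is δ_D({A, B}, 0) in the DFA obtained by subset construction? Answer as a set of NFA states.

δ(A,0) = {C}; δ(B,0) = ∅.
Union: {C}.

{C}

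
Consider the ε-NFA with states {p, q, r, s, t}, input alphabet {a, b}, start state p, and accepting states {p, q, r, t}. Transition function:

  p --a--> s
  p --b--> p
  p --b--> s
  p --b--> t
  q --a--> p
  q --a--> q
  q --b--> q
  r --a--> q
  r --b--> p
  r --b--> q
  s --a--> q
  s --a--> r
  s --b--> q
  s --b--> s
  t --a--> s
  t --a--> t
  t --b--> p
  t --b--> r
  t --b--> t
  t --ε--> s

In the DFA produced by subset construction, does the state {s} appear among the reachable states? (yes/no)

Start state of the DFA: {p} (ε-closure of the NFA start).
{p} --a--> {s}  [new]
{p} --b--> {p, s, t}  [new]
{s} --a--> {q, r}  [new]
{s} --b--> {q, s}  [new]
{p, s, t} --a--> {q, r, s, t}  [new]
{p, s, t} --b--> {p, q, r, s, t}  [new]
{q, r} --a--> {p, q}  [new]
{q, r} --b--> {p, q}  [seen]
{q, s} --a--> {p, q, r}  [new]
{q, s} --b--> {q, s}  [seen]
{q, r, s, t} --a--> {p, q, r, s, t}  [seen]
{q, r, s, t} --b--> {p, q, r, s, t}  [seen]
{p, q, r, s, t} --a--> {p, q, r, s, t}  [seen]
{p, q, r, s, t} --b--> {p, q, r, s, t}  [seen]
{p, q} --a--> {p, q, s}  [new]
{p, q} --b--> {p, q, s, t}  [new]
{p, q, r} --a--> {p, q, s}  [seen]
{p, q, r} --b--> {p, q, s, t}  [seen]
{p, q, s} --a--> {p, q, r, s}  [new]
{p, q, s} --b--> {p, q, s, t}  [seen]
{p, q, s, t} --a--> {p, q, r, s, t}  [seen]
{p, q, s, t} --b--> {p, q, r, s, t}  [seen]
{p, q, r, s} --a--> {p, q, r, s}  [seen]
{p, q, r, s} --b--> {p, q, s, t}  [seen]
Reachable DFA states: {p}, {s}, {p, s, t}, {q, r}, {q, s}, {q, r, s, t}, {p, q, r, s, t}, {p, q}, {p, q, r}, {p, q, s}, {p, q, s, t}, {p, q, r, s}.
{s} is among them.

yes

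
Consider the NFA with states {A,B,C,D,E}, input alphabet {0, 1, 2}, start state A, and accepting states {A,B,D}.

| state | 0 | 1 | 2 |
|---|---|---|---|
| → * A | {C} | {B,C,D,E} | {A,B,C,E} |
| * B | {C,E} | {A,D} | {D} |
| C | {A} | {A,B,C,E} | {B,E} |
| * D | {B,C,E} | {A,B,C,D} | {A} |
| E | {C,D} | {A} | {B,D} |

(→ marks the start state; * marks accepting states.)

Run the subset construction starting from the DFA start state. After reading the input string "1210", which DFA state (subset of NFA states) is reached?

{A,B,C,D,E}

Start: {A}.
δ(A,1) = {B,C,D,E}.
Union: {B,C,D,E}.
After 1: {B,C,D,E}.
δ(B,2) = {D}; δ(C,2) = {B,E}; δ(D,2) = {A}; δ(E,2) = {B,D}.
Union: {A,B,D,E}.
After 2: {A,B,D,E}.
δ(A,1) = {B,C,D,E}; δ(B,1) = {A,D}; δ(D,1) = {A,B,C,D}; δ(E,1) = {A}.
Union: {A,B,C,D,E}.
After 1: {A,B,C,D,E}.
δ(A,0) = {C}; δ(B,0) = {C,E}; δ(C,0) = {A}; δ(D,0) = {B,C,E}; δ(E,0) = {C,D}.
Union: {A,B,C,D,E}.
After 0: {A,B,C,D,E}.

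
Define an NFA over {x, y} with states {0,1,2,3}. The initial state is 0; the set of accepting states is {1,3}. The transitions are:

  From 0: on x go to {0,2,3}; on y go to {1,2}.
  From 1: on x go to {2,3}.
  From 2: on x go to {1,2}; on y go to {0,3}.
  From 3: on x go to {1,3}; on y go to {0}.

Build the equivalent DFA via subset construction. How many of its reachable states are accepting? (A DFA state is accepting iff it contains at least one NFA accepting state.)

Start state of the DFA: {0}.
{0} --x--> {0,2,3}  [new]
{0} --y--> {1,2}  [new]
{0,2,3} --x--> {0,1,2,3}  [new]
{0,2,3} --y--> {0,1,2,3}  [seen]
{1,2} --x--> {1,2,3}  [new]
{1,2} --y--> {0,3}  [new]
{0,1,2,3} --x--> {0,1,2,3}  [seen]
{0,1,2,3} --y--> {0,1,2,3}  [seen]
{1,2,3} --x--> {1,2,3}  [seen]
{1,2,3} --y--> {0,3}  [seen]
{0,3} --x--> {0,1,2,3}  [seen]
{0,3} --y--> {0,1,2}  [new]
{0,1,2} --x--> {0,1,2,3}  [seen]
{0,1,2} --y--> {0,1,2,3}  [seen]
Reachable DFA states: {0}, {0,2,3}, {1,2}, {0,1,2,3}, {1,2,3}, {0,3}, {0,1,2}.
Accepting DFA states (contain an NFA accepting state): {0,2,3}, {1,2}, {0,1,2,3}, {1,2,3}, {0,3}, {0,1,2}.

6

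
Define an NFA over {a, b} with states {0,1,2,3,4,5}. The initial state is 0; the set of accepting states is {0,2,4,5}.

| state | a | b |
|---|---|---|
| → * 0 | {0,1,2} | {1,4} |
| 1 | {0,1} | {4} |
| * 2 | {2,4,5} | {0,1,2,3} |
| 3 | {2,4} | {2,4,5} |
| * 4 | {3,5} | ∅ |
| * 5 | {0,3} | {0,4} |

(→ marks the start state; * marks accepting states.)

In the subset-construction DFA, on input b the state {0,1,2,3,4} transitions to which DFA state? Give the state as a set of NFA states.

δ(0,b) = {1,4}; δ(1,b) = {4}; δ(2,b) = {0,1,2,3}; δ(3,b) = {2,4,5}; δ(4,b) = ∅.
Union: {0,1,2,3,4,5}.

{0,1,2,3,4,5}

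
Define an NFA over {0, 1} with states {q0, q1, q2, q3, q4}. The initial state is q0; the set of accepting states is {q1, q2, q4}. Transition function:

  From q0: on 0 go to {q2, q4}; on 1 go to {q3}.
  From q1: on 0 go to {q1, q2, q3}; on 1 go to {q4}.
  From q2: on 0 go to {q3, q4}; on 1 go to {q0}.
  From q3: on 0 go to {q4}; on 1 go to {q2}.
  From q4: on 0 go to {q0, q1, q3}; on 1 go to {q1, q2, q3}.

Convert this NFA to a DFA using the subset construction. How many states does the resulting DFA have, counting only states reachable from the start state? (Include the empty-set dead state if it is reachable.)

15

Start state of the DFA: {q0}.
{q0} --0--> {q2, q4}  [new]
{q0} --1--> {q3}  [new]
{q2, q4} --0--> {q0, q1, q3, q4}  [new]
{q2, q4} --1--> {q0, q1, q2, q3}  [new]
{q3} --0--> {q4}  [new]
{q3} --1--> {q2}  [new]
{q0, q1, q3, q4} --0--> {q0, q1, q2, q3, q4}  [new]
{q0, q1, q3, q4} --1--> {q1, q2, q3, q4}  [new]
{q0, q1, q2, q3} --0--> {q1, q2, q3, q4}  [seen]
{q0, q1, q2, q3} --1--> {q0, q2, q3, q4}  [new]
{q4} --0--> {q0, q1, q3}  [new]
{q4} --1--> {q1, q2, q3}  [new]
{q2} --0--> {q3, q4}  [new]
{q2} --1--> {q0}  [seen]
{q0, q1, q2, q3, q4} --0--> {q0, q1, q2, q3, q4}  [seen]
{q0, q1, q2, q3, q4} --1--> {q0, q1, q2, q3, q4}  [seen]
{q1, q2, q3, q4} --0--> {q0, q1, q2, q3, q4}  [seen]
{q1, q2, q3, q4} --1--> {q0, q1, q2, q3, q4}  [seen]
{q0, q2, q3, q4} --0--> {q0, q1, q2, q3, q4}  [seen]
{q0, q2, q3, q4} --1--> {q0, q1, q2, q3}  [seen]
{q0, q1, q3} --0--> {q1, q2, q3, q4}  [seen]
{q0, q1, q3} --1--> {q2, q3, q4}  [new]
{q1, q2, q3} --0--> {q1, q2, q3, q4}  [seen]
{q1, q2, q3} --1--> {q0, q2, q4}  [new]
{q3, q4} --0--> {q0, q1, q3, q4}  [seen]
{q3, q4} --1--> {q1, q2, q3}  [seen]
{q2, q3, q4} --0--> {q0, q1, q3, q4}  [seen]
{q2, q3, q4} --1--> {q0, q1, q2, q3}  [seen]
{q0, q2, q4} --0--> {q0, q1, q2, q3, q4}  [seen]
{q0, q2, q4} --1--> {q0, q1, q2, q3}  [seen]
Reachable DFA states: {q0}, {q2, q4}, {q3}, {q0, q1, q3, q4}, {q0, q1, q2, q3}, {q4}, {q2}, {q0, q1, q2, q3, q4}, {q1, q2, q3, q4}, {q0, q2, q3, q4}, {q0, q1, q3}, {q1, q2, q3}, {q3, q4}, {q2, q3, q4}, {q0, q2, q4}.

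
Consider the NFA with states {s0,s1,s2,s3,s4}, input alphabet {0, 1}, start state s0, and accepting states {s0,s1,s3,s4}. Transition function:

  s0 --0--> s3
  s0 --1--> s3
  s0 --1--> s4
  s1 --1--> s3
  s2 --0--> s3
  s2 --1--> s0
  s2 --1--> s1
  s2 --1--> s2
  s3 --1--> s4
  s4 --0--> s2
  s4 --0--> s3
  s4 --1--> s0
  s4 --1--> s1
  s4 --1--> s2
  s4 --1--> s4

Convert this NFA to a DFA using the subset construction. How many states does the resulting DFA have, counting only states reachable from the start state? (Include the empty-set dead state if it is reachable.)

Start state of the DFA: {s0}.
{s0} --0--> {s3}  [new]
{s0} --1--> {s3,s4}  [new]
{s3} --0--> ∅  [new]
{s3} --1--> {s4}  [new]
{s3,s4} --0--> {s2,s3}  [new]
{s3,s4} --1--> {s0,s1,s2,s4}  [new]
∅ --0--> ∅  [seen]
∅ --1--> ∅  [seen]
{s4} --0--> {s2,s3}  [seen]
{s4} --1--> {s0,s1,s2,s4}  [seen]
{s2,s3} --0--> {s3}  [seen]
{s2,s3} --1--> {s0,s1,s2,s4}  [seen]
{s0,s1,s2,s4} --0--> {s2,s3}  [seen]
{s0,s1,s2,s4} --1--> {s0,s1,s2,s3,s4}  [new]
{s0,s1,s2,s3,s4} --0--> {s2,s3}  [seen]
{s0,s1,s2,s3,s4} --1--> {s0,s1,s2,s3,s4}  [seen]
Reachable DFA states: {s0}, {s3}, {s3,s4}, ∅, {s4}, {s2,s3}, {s0,s1,s2,s4}, {s0,s1,s2,s3,s4}.

8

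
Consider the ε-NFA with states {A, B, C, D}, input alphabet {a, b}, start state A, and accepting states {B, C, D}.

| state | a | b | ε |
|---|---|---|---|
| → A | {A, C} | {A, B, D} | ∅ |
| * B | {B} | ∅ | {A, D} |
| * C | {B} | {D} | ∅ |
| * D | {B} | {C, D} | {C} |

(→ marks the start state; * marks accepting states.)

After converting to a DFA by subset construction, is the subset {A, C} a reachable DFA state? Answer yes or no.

Start state of the DFA: {A} (ε-closure of the NFA start).
{A} --a--> {A, C}  [new]
{A} --b--> {A, B, C, D}  [new]
{A, C} --a--> {A, B, C, D}  [seen]
{A, C} --b--> {A, B, C, D}  [seen]
{A, B, C, D} --a--> {A, B, C, D}  [seen]
{A, B, C, D} --b--> {A, B, C, D}  [seen]
Reachable DFA states: {A}, {A, C}, {A, B, C, D}.
{A, C} is among them.

yes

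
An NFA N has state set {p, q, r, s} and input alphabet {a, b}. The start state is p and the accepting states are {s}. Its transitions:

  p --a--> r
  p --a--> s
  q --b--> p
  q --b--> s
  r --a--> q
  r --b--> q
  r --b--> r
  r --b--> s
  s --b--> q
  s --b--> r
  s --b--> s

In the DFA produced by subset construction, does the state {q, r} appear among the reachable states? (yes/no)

no

Start state of the DFA: {p}.
{p} --a--> {r, s}  [new]
{p} --b--> ∅  [new]
{r, s} --a--> {q}  [new]
{r, s} --b--> {q, r, s}  [new]
∅ --a--> ∅  [seen]
∅ --b--> ∅  [seen]
{q} --a--> ∅  [seen]
{q} --b--> {p, s}  [new]
{q, r, s} --a--> {q}  [seen]
{q, r, s} --b--> {p, q, r, s}  [new]
{p, s} --a--> {r, s}  [seen]
{p, s} --b--> {q, r, s}  [seen]
{p, q, r, s} --a--> {q, r, s}  [seen]
{p, q, r, s} --b--> {p, q, r, s}  [seen]
Reachable DFA states: {p}, {r, s}, ∅, {q}, {q, r, s}, {p, s}, {p, q, r, s}.
{q, r} is not among them.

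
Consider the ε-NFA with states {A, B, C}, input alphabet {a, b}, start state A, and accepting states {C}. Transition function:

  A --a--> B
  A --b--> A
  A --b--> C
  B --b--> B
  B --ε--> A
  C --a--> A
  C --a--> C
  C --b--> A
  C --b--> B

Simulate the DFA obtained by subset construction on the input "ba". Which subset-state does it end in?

Start: {A}.
δ(A,b) = {A, C}.
Union: {A, C}.
After b: {A, C}.
δ(A,a) = {B}; δ(C,a) = {A, C}.
Union: {A, B, C}.
After a: {A, B, C}.

{A, B, C}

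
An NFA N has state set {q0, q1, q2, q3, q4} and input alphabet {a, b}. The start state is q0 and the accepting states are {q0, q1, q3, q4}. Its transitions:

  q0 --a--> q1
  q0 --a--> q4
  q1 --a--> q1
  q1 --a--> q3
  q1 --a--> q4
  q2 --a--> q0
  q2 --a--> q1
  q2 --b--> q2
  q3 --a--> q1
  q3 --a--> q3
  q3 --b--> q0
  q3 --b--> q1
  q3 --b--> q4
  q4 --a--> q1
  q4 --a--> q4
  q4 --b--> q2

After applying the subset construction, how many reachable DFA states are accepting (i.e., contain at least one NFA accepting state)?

Start state of the DFA: {q0}.
{q0} --a--> {q1, q4}  [new]
{q0} --b--> ∅  [new]
{q1, q4} --a--> {q1, q3, q4}  [new]
{q1, q4} --b--> {q2}  [new]
∅ --a--> ∅  [seen]
∅ --b--> ∅  [seen]
{q1, q3, q4} --a--> {q1, q3, q4}  [seen]
{q1, q3, q4} --b--> {q0, q1, q2, q4}  [new]
{q2} --a--> {q0, q1}  [new]
{q2} --b--> {q2}  [seen]
{q0, q1, q2, q4} --a--> {q0, q1, q3, q4}  [new]
{q0, q1, q2, q4} --b--> {q2}  [seen]
{q0, q1} --a--> {q1, q3, q4}  [seen]
{q0, q1} --b--> ∅  [seen]
{q0, q1, q3, q4} --a--> {q1, q3, q4}  [seen]
{q0, q1, q3, q4} --b--> {q0, q1, q2, q4}  [seen]
Reachable DFA states: {q0}, {q1, q4}, ∅, {q1, q3, q4}, {q2}, {q0, q1, q2, q4}, {q0, q1}, {q0, q1, q3, q4}.
Accepting DFA states (contain an NFA accepting state): {q0}, {q1, q4}, {q1, q3, q4}, {q0, q1, q2, q4}, {q0, q1}, {q0, q1, q3, q4}.

6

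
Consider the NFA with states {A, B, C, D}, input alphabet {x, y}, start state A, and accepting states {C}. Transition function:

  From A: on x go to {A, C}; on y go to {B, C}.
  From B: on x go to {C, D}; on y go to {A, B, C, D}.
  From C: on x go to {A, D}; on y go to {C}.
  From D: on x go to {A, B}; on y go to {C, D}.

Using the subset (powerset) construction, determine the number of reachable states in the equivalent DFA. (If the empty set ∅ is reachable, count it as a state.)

Start state of the DFA: {A}.
{A} --x--> {A, C}  [new]
{A} --y--> {B, C}  [new]
{A, C} --x--> {A, C, D}  [new]
{A, C} --y--> {B, C}  [seen]
{B, C} --x--> {A, C, D}  [seen]
{B, C} --y--> {A, B, C, D}  [new]
{A, C, D} --x--> {A, B, C, D}  [seen]
{A, C, D} --y--> {B, C, D}  [new]
{A, B, C, D} --x--> {A, B, C, D}  [seen]
{A, B, C, D} --y--> {A, B, C, D}  [seen]
{B, C, D} --x--> {A, B, C, D}  [seen]
{B, C, D} --y--> {A, B, C, D}  [seen]
Reachable DFA states: {A}, {A, C}, {B, C}, {A, C, D}, {A, B, C, D}, {B, C, D}.

6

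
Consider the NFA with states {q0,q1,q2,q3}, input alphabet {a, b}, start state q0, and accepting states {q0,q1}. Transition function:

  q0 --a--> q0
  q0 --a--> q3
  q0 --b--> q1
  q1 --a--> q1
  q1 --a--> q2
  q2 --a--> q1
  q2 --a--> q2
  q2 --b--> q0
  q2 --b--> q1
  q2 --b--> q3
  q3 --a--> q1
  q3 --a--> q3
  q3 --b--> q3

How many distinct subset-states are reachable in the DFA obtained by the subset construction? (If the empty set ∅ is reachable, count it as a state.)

10

Start state of the DFA: {q0}.
{q0} --a--> {q0,q3}  [new]
{q0} --b--> {q1}  [new]
{q0,q3} --a--> {q0,q1,q3}  [new]
{q0,q3} --b--> {q1,q3}  [new]
{q1} --a--> {q1,q2}  [new]
{q1} --b--> ∅  [new]
{q0,q1,q3} --a--> {q0,q1,q2,q3}  [new]
{q0,q1,q3} --b--> {q1,q3}  [seen]
{q1,q3} --a--> {q1,q2,q3}  [new]
{q1,q3} --b--> {q3}  [new]
{q1,q2} --a--> {q1,q2}  [seen]
{q1,q2} --b--> {q0,q1,q3}  [seen]
∅ --a--> ∅  [seen]
∅ --b--> ∅  [seen]
{q0,q1,q2,q3} --a--> {q0,q1,q2,q3}  [seen]
{q0,q1,q2,q3} --b--> {q0,q1,q3}  [seen]
{q1,q2,q3} --a--> {q1,q2,q3}  [seen]
{q1,q2,q3} --b--> {q0,q1,q3}  [seen]
{q3} --a--> {q1,q3}  [seen]
{q3} --b--> {q3}  [seen]
Reachable DFA states: {q0}, {q0,q3}, {q1}, {q0,q1,q3}, {q1,q3}, {q1,q2}, ∅, {q0,q1,q2,q3}, {q1,q2,q3}, {q3}.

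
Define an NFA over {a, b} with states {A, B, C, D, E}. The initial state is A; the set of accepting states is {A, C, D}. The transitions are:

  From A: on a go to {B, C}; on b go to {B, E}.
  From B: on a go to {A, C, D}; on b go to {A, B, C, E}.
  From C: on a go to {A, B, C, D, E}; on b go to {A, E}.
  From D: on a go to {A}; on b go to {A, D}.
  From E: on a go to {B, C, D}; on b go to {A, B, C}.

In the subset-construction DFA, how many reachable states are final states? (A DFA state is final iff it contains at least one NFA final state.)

5

Start state of the DFA: {A}.
{A} --a--> {B, C}  [new]
{A} --b--> {B, E}  [new]
{B, C} --a--> {A, B, C, D, E}  [new]
{B, C} --b--> {A, B, C, E}  [new]
{B, E} --a--> {A, B, C, D}  [new]
{B, E} --b--> {A, B, C, E}  [seen]
{A, B, C, D, E} --a--> {A, B, C, D, E}  [seen]
{A, B, C, D, E} --b--> {A, B, C, D, E}  [seen]
{A, B, C, E} --a--> {A, B, C, D, E}  [seen]
{A, B, C, E} --b--> {A, B, C, E}  [seen]
{A, B, C, D} --a--> {A, B, C, D, E}  [seen]
{A, B, C, D} --b--> {A, B, C, D, E}  [seen]
Reachable DFA states: {A}, {B, C}, {B, E}, {A, B, C, D, E}, {A, B, C, E}, {A, B, C, D}.
Accepting DFA states (contain an NFA accepting state): {A}, {B, C}, {A, B, C, D, E}, {A, B, C, E}, {A, B, C, D}.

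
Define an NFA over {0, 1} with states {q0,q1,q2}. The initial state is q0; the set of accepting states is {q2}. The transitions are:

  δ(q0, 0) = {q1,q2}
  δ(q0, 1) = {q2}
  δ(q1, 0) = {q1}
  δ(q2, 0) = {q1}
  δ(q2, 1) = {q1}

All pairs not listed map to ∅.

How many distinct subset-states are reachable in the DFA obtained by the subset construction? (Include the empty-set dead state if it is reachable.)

5

Start state of the DFA: {q0}.
{q0} --0--> {q1,q2}  [new]
{q0} --1--> {q2}  [new]
{q1,q2} --0--> {q1}  [new]
{q1,q2} --1--> {q1}  [seen]
{q2} --0--> {q1}  [seen]
{q2} --1--> {q1}  [seen]
{q1} --0--> {q1}  [seen]
{q1} --1--> ∅  [new]
∅ --0--> ∅  [seen]
∅ --1--> ∅  [seen]
Reachable DFA states: {q0}, {q1,q2}, {q2}, {q1}, ∅.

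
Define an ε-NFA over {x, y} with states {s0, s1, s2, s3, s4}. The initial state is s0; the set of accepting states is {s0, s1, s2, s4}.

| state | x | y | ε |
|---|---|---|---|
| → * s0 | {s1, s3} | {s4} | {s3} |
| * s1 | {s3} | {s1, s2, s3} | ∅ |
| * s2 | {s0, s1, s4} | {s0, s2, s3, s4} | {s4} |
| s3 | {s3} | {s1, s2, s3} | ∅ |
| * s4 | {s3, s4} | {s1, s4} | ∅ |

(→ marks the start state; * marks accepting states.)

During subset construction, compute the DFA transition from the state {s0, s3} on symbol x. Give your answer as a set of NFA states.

{s1, s3}

δ(s0,x) = {s1, s3}; δ(s3,x) = {s3}.
Union: {s1, s3}.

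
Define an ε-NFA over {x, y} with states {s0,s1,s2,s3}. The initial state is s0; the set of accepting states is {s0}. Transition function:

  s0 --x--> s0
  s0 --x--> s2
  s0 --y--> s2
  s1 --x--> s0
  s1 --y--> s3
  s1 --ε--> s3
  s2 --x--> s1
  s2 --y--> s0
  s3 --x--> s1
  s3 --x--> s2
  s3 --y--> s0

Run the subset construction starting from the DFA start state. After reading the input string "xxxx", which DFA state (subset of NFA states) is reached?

Start: {s0}.
δ(s0,x) = {s0,s2}.
Union: {s0,s2}.
After x: {s0,s2}.
δ(s0,x) = {s0,s2}; δ(s2,x) = {s1}.
Union: {s0,s1,s2}.
ε-closure gives {s0,s1,s2,s3}.
After x: {s0,s1,s2,s3}.
δ(s0,x) = {s0,s2}; δ(s1,x) = {s0}; δ(s2,x) = {s1}; δ(s3,x) = {s1,s2}.
Union: {s0,s1,s2}.
ε-closure gives {s0,s1,s2,s3}.
After x: {s0,s1,s2,s3}.
δ(s0,x) = {s0,s2}; δ(s1,x) = {s0}; δ(s2,x) = {s1}; δ(s3,x) = {s1,s2}.
Union: {s0,s1,s2}.
ε-closure gives {s0,s1,s2,s3}.
After x: {s0,s1,s2,s3}.

{s0,s1,s2,s3}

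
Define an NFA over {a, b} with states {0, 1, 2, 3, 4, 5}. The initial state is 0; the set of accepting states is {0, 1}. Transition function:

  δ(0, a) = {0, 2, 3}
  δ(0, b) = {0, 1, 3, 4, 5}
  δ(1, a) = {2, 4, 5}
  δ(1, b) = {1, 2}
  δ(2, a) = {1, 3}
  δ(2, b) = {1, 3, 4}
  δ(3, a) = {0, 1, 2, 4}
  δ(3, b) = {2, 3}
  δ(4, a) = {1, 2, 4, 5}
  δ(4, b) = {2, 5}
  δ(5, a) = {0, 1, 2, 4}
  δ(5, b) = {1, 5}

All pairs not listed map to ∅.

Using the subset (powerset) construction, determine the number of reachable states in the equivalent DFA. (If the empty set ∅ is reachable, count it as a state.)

Start state of the DFA: {0}.
{0} --a--> {0, 2, 3}  [new]
{0} --b--> {0, 1, 3, 4, 5}  [new]
{0, 2, 3} --a--> {0, 1, 2, 3, 4}  [new]
{0, 2, 3} --b--> {0, 1, 2, 3, 4, 5}  [new]
{0, 1, 3, 4, 5} --a--> {0, 1, 2, 3, 4, 5}  [seen]
{0, 1, 3, 4, 5} --b--> {0, 1, 2, 3, 4, 5}  [seen]
{0, 1, 2, 3, 4} --a--> {0, 1, 2, 3, 4, 5}  [seen]
{0, 1, 2, 3, 4} --b--> {0, 1, 2, 3, 4, 5}  [seen]
{0, 1, 2, 3, 4, 5} --a--> {0, 1, 2, 3, 4, 5}  [seen]
{0, 1, 2, 3, 4, 5} --b--> {0, 1, 2, 3, 4, 5}  [seen]
Reachable DFA states: {0}, {0, 2, 3}, {0, 1, 3, 4, 5}, {0, 1, 2, 3, 4}, {0, 1, 2, 3, 4, 5}.

5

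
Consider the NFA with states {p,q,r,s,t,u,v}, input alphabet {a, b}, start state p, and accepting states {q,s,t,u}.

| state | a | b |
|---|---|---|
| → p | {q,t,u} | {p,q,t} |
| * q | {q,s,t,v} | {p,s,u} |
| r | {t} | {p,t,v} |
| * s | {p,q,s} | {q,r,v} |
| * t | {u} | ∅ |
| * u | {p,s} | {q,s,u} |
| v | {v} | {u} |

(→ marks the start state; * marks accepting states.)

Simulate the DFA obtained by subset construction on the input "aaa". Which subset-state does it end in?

{p,q,s,t,u,v}

Start: {p}.
δ(p,a) = {q,t,u}.
Union: {q,t,u}.
After a: {q,t,u}.
δ(q,a) = {q,s,t,v}; δ(t,a) = {u}; δ(u,a) = {p,s}.
Union: {p,q,s,t,u,v}.
After a: {p,q,s,t,u,v}.
δ(p,a) = {q,t,u}; δ(q,a) = {q,s,t,v}; δ(s,a) = {p,q,s}; δ(t,a) = {u}; δ(u,a) = {p,s}; δ(v,a) = {v}.
Union: {p,q,s,t,u,v}.
After a: {p,q,s,t,u,v}.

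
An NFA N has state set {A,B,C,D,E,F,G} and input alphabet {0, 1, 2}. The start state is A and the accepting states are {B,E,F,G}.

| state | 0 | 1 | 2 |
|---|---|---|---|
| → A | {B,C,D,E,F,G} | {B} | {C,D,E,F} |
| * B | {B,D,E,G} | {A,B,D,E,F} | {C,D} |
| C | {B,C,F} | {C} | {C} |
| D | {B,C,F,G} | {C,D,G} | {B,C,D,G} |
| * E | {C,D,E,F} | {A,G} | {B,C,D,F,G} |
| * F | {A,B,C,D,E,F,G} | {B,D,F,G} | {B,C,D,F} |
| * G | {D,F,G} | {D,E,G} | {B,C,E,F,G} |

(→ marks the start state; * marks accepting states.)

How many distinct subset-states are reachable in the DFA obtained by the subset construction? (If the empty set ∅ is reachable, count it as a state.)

16

Start state of the DFA: {A}.
{A} --0--> {B,C,D,E,F,G}  [new]
{A} --1--> {B}  [new]
{A} --2--> {C,D,E,F}  [new]
{B,C,D,E,F,G} --0--> {A,B,C,D,E,F,G}  [new]
{B,C,D,E,F,G} --1--> {A,B,C,D,E,F,G}  [seen]
{B,C,D,E,F,G} --2--> {B,C,D,E,F,G}  [seen]
{B} --0--> {B,D,E,G}  [new]
{B} --1--> {A,B,D,E,F}  [new]
{B} --2--> {C,D}  [new]
{C,D,E,F} --0--> {A,B,C,D,E,F,G}  [seen]
{C,D,E,F} --1--> {A,B,C,D,F,G}  [new]
{C,D,E,F} --2--> {B,C,D,F,G}  [new]
{A,B,C,D,E,F,G} --0--> {A,B,C,D,E,F,G}  [seen]
{A,B,C,D,E,F,G} --1--> {A,B,C,D,E,F,G}  [seen]
{A,B,C,D,E,F,G} --2--> {B,C,D,E,F,G}  [seen]
{B,D,E,G} --0--> {B,C,D,E,F,G}  [seen]
{B,D,E,G} --1--> {A,B,C,D,E,F,G}  [seen]
{B,D,E,G} --2--> {B,C,D,E,F,G}  [seen]
{A,B,D,E,F} --0--> {A,B,C,D,E,F,G}  [seen]
{A,B,D,E,F} --1--> {A,B,C,D,E,F,G}  [seen]
{A,B,D,E,F} --2--> {B,C,D,E,F,G}  [seen]
{C,D} --0--> {B,C,F,G}  [new]
{C,D} --1--> {C,D,G}  [new]
{C,D} --2--> {B,C,D,G}  [new]
{A,B,C,D,F,G} --0--> {A,B,C,D,E,F,G}  [seen]
{A,B,C,D,F,G} --1--> {A,B,C,D,E,F,G}  [seen]
{A,B,C,D,F,G} --2--> {B,C,D,E,F,G}  [seen]
{B,C,D,F,G} --0--> {A,B,C,D,E,F,G}  [seen]
{B,C,D,F,G} --1--> {A,B,C,D,E,F,G}  [seen]
{B,C,D,F,G} --2--> {B,C,D,E,F,G}  [seen]
{B,C,F,G} --0--> {A,B,C,D,E,F,G}  [seen]
{B,C,F,G} --1--> {A,B,C,D,E,F,G}  [seen]
{B,C,F,G} --2--> {B,C,D,E,F,G}  [seen]
{C,D,G} --0--> {B,C,D,F,G}  [seen]
{C,D,G} --1--> {C,D,E,G}  [new]
{C,D,G} --2--> {B,C,D,E,F,G}  [seen]
{B,C,D,G} --0--> {B,C,D,E,F,G}  [seen]
{B,C,D,G} --1--> {A,B,C,D,E,F,G}  [seen]
{B,C,D,G} --2--> {B,C,D,E,F,G}  [seen]
{C,D,E,G} --0--> {B,C,D,E,F,G}  [seen]
{C,D,E,G} --1--> {A,C,D,E,G}  [new]
{C,D,E,G} --2--> {B,C,D,E,F,G}  [seen]
{A,C,D,E,G} --0--> {B,C,D,E,F,G}  [seen]
{A,C,D,E,G} --1--> {A,B,C,D,E,G}  [new]
{A,C,D,E,G} --2--> {B,C,D,E,F,G}  [seen]
{A,B,C,D,E,G} --0--> {B,C,D,E,F,G}  [seen]
{A,B,C,D,E,G} --1--> {A,B,C,D,E,F,G}  [seen]
{A,B,C,D,E,G} --2--> {B,C,D,E,F,G}  [seen]
Reachable DFA states: {A}, {B,C,D,E,F,G}, {B}, {C,D,E,F}, {A,B,C,D,E,F,G}, {B,D,E,G}, {A,B,D,E,F}, {C,D}, {A,B,C,D,F,G}, {B,C,D,F,G}, {B,C,F,G}, {C,D,G}, {B,C,D,G}, {C,D,E,G}, {A,C,D,E,G}, {A,B,C,D,E,G}.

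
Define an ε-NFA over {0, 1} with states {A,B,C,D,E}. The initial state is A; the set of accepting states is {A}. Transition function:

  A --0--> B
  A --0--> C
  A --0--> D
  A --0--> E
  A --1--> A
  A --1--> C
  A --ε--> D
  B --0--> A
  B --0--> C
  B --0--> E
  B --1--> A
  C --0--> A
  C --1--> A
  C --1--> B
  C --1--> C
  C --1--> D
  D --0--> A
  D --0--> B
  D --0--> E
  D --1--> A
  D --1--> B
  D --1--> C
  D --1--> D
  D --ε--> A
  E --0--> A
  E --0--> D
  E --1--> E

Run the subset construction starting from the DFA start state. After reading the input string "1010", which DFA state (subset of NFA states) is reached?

{A,B,C,D,E}

Start: {A,D}.
δ(A,1) = {A,C}; δ(D,1) = {A,B,C,D}.
Union: {A,B,C,D}.
After 1: {A,B,C,D}.
δ(A,0) = {B,C,D,E}; δ(B,0) = {A,C,E}; δ(C,0) = {A}; δ(D,0) = {A,B,E}.
Union: {A,B,C,D,E}.
After 0: {A,B,C,D,E}.
δ(A,1) = {A,C}; δ(B,1) = {A}; δ(C,1) = {A,B,C,D}; δ(D,1) = {A,B,C,D}; δ(E,1) = {E}.
Union: {A,B,C,D,E}.
After 1: {A,B,C,D,E}.
δ(A,0) = {B,C,D,E}; δ(B,0) = {A,C,E}; δ(C,0) = {A}; δ(D,0) = {A,B,E}; δ(E,0) = {A,D}.
Union: {A,B,C,D,E}.
After 0: {A,B,C,D,E}.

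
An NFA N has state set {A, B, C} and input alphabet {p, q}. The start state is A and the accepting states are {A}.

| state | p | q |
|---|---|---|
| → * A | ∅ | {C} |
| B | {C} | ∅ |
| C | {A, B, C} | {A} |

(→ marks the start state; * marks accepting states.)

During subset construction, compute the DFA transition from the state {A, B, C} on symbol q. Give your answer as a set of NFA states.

δ(A,q) = {C}; δ(B,q) = ∅; δ(C,q) = {A}.
Union: {A, C}.

{A, C}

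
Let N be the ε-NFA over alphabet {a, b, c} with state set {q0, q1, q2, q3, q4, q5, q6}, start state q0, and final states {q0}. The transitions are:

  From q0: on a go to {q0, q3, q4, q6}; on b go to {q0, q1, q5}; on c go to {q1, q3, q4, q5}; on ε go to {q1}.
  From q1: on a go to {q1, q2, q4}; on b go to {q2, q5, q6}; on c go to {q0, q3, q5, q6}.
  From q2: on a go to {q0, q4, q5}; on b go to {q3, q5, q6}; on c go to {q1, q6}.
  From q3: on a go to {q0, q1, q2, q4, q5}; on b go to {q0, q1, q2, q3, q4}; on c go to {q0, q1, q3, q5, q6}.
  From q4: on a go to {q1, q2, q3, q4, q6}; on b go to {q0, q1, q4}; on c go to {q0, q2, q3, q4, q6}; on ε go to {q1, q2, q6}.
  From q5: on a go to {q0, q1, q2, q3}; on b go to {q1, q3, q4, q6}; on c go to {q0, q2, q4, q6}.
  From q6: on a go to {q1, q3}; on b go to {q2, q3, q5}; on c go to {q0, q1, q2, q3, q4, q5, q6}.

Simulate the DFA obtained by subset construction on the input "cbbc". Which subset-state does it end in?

{q0, q1, q2, q3, q4, q5, q6}

Start: {q0, q1}.
δ(q0,c) = {q1, q3, q4, q5}; δ(q1,c) = {q0, q3, q5, q6}.
Union: {q0, q1, q3, q4, q5, q6}.
ε-closure gives {q0, q1, q2, q3, q4, q5, q6}.
After c: {q0, q1, q2, q3, q4, q5, q6}.
δ(q0,b) = {q0, q1, q5}; δ(q1,b) = {q2, q5, q6}; δ(q2,b) = {q3, q5, q6}; δ(q3,b) = {q0, q1, q2, q3, q4}; δ(q4,b) = {q0, q1, q4}; δ(q5,b) = {q1, q3, q4, q6}; δ(q6,b) = {q2, q3, q5}.
Union: {q0, q1, q2, q3, q4, q5, q6}.
After b: {q0, q1, q2, q3, q4, q5, q6}.
δ(q0,b) = {q0, q1, q5}; δ(q1,b) = {q2, q5, q6}; δ(q2,b) = {q3, q5, q6}; δ(q3,b) = {q0, q1, q2, q3, q4}; δ(q4,b) = {q0, q1, q4}; δ(q5,b) = {q1, q3, q4, q6}; δ(q6,b) = {q2, q3, q5}.
Union: {q0, q1, q2, q3, q4, q5, q6}.
After b: {q0, q1, q2, q3, q4, q5, q6}.
δ(q0,c) = {q1, q3, q4, q5}; δ(q1,c) = {q0, q3, q5, q6}; δ(q2,c) = {q1, q6}; δ(q3,c) = {q0, q1, q3, q5, q6}; δ(q4,c) = {q0, q2, q3, q4, q6}; δ(q5,c) = {q0, q2, q4, q6}; δ(q6,c) = {q0, q1, q2, q3, q4, q5, q6}.
Union: {q0, q1, q2, q3, q4, q5, q6}.
After c: {q0, q1, q2, q3, q4, q5, q6}.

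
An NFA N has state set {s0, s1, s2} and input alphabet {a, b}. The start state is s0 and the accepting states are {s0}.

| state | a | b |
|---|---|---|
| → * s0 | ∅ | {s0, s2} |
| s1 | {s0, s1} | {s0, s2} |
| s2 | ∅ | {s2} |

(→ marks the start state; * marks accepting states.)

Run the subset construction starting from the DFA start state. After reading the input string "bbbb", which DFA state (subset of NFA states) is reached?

Start: {s0}.
δ(s0,b) = {s0, s2}.
Union: {s0, s2}.
After b: {s0, s2}.
δ(s0,b) = {s0, s2}; δ(s2,b) = {s2}.
Union: {s0, s2}.
After b: {s0, s2}.
δ(s0,b) = {s0, s2}; δ(s2,b) = {s2}.
Union: {s0, s2}.
After b: {s0, s2}.
δ(s0,b) = {s0, s2}; δ(s2,b) = {s2}.
Union: {s0, s2}.
After b: {s0, s2}.

{s0, s2}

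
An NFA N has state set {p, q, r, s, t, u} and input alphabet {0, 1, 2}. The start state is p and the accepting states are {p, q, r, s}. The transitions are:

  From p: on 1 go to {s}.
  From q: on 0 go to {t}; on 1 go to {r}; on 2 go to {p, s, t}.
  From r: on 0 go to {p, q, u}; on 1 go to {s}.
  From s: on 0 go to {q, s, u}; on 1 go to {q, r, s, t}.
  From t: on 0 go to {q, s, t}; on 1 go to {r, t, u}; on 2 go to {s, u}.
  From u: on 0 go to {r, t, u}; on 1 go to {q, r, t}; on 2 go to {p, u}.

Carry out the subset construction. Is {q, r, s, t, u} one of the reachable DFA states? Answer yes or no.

yes

Start state of the DFA: {p}.
{p} --0--> ∅  [new]
{p} --1--> {s}  [new]
{p} --2--> ∅  [seen]
∅ --0--> ∅  [seen]
∅ --1--> ∅  [seen]
∅ --2--> ∅  [seen]
{s} --0--> {q, s, u}  [new]
{s} --1--> {q, r, s, t}  [new]
{s} --2--> ∅  [seen]
{q, s, u} --0--> {q, r, s, t, u}  [new]
{q, s, u} --1--> {q, r, s, t}  [seen]
{q, s, u} --2--> {p, s, t, u}  [new]
{q, r, s, t} --0--> {p, q, s, t, u}  [new]
{q, r, s, t} --1--> {q, r, s, t, u}  [seen]
{q, r, s, t} --2--> {p, s, t, u}  [seen]
{q, r, s, t, u} --0--> {p, q, r, s, t, u}  [new]
{q, r, s, t, u} --1--> {q, r, s, t, u}  [seen]
{q, r, s, t, u} --2--> {p, s, t, u}  [seen]
{p, s, t, u} --0--> {q, r, s, t, u}  [seen]
{p, s, t, u} --1--> {q, r, s, t, u}  [seen]
{p, s, t, u} --2--> {p, s, u}  [new]
{p, q, s, t, u} --0--> {q, r, s, t, u}  [seen]
{p, q, s, t, u} --1--> {q, r, s, t, u}  [seen]
{p, q, s, t, u} --2--> {p, s, t, u}  [seen]
{p, q, r, s, t, u} --0--> {p, q, r, s, t, u}  [seen]
{p, q, r, s, t, u} --1--> {q, r, s, t, u}  [seen]
{p, q, r, s, t, u} --2--> {p, s, t, u}  [seen]
{p, s, u} --0--> {q, r, s, t, u}  [seen]
{p, s, u} --1--> {q, r, s, t}  [seen]
{p, s, u} --2--> {p, u}  [new]
{p, u} --0--> {r, t, u}  [new]
{p, u} --1--> {q, r, s, t}  [seen]
{p, u} --2--> {p, u}  [seen]
{r, t, u} --0--> {p, q, r, s, t, u}  [seen]
{r, t, u} --1--> {q, r, s, t, u}  [seen]
{r, t, u} --2--> {p, s, u}  [seen]
Reachable DFA states: {p}, ∅, {s}, {q, s, u}, {q, r, s, t}, {q, r, s, t, u}, {p, s, t, u}, {p, q, s, t, u}, {p, q, r, s, t, u}, {p, s, u}, {p, u}, {r, t, u}.
{q, r, s, t, u} is among them.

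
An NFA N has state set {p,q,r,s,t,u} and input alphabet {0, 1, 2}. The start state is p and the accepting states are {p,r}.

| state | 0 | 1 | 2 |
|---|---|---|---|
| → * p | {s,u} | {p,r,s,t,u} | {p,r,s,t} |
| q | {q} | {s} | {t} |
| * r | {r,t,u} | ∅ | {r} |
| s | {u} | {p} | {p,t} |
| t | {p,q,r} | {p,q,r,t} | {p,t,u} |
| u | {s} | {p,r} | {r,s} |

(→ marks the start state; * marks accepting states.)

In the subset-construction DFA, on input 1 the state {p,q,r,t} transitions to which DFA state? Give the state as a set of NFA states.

δ(p,1) = {p,r,s,t,u}; δ(q,1) = {s}; δ(r,1) = ∅; δ(t,1) = {p,q,r,t}.
Union: {p,q,r,s,t,u}.

{p,q,r,s,t,u}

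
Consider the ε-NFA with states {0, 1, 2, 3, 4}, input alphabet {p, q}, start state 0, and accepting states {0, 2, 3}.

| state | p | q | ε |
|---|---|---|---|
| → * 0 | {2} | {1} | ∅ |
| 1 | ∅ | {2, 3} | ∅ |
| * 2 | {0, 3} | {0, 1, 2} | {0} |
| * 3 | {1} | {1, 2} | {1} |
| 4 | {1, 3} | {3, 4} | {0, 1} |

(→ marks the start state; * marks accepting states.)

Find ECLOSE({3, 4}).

Begin with {3, 4}.
3 →ε {1}; add 1.
4 →ε {0, 1}; add 0.
ε-closure = {0, 1, 3, 4}.

{0, 1, 3, 4}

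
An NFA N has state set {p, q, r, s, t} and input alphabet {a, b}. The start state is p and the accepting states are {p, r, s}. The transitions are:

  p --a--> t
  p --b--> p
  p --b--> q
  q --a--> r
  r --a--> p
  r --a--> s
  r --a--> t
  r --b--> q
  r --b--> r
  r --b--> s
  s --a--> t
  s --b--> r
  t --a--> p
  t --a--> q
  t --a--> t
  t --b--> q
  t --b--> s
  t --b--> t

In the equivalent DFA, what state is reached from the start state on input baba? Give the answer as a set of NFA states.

{p, q, r, s, t}

Start: {p}.
δ(p,b) = {p, q}.
Union: {p, q}.
After b: {p, q}.
δ(p,a) = {t}; δ(q,a) = {r}.
Union: {r, t}.
After a: {r, t}.
δ(r,b) = {q, r, s}; δ(t,b) = {q, s, t}.
Union: {q, r, s, t}.
After b: {q, r, s, t}.
δ(q,a) = {r}; δ(r,a) = {p, s, t}; δ(s,a) = {t}; δ(t,a) = {p, q, t}.
Union: {p, q, r, s, t}.
After a: {p, q, r, s, t}.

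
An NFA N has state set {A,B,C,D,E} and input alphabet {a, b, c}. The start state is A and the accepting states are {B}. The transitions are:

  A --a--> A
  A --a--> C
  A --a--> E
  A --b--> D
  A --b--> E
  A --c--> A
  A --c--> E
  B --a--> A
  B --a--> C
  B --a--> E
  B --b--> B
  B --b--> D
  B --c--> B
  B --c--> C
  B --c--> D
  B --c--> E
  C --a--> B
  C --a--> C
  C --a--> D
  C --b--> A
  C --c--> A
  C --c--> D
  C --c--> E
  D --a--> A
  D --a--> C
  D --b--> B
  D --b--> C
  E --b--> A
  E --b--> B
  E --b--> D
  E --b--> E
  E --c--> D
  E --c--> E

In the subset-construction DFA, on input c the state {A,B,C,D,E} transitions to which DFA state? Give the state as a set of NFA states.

δ(A,c) = {A,E}; δ(B,c) = {B,C,D,E}; δ(C,c) = {A,D,E}; δ(D,c) = ∅; δ(E,c) = {D,E}.
Union: {A,B,C,D,E}.

{A,B,C,D,E}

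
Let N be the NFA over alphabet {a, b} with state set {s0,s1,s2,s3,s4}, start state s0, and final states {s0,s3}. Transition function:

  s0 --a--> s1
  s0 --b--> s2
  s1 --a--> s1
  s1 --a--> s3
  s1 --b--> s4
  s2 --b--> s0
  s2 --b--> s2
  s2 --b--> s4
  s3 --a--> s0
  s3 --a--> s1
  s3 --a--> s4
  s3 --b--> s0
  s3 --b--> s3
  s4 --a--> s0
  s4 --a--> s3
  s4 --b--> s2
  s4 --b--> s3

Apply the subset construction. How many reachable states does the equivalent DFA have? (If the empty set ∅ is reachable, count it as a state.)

Start state of the DFA: {s0}.
{s0} --a--> {s1}  [new]
{s0} --b--> {s2}  [new]
{s1} --a--> {s1,s3}  [new]
{s1} --b--> {s4}  [new]
{s2} --a--> ∅  [new]
{s2} --b--> {s0,s2,s4}  [new]
{s1,s3} --a--> {s0,s1,s3,s4}  [new]
{s1,s3} --b--> {s0,s3,s4}  [new]
{s4} --a--> {s0,s3}  [new]
{s4} --b--> {s2,s3}  [new]
∅ --a--> ∅  [seen]
∅ --b--> ∅  [seen]
{s0,s2,s4} --a--> {s0,s1,s3}  [new]
{s0,s2,s4} --b--> {s0,s2,s3,s4}  [new]
{s0,s1,s3,s4} --a--> {s0,s1,s3,s4}  [seen]
{s0,s1,s3,s4} --b--> {s0,s2,s3,s4}  [seen]
{s0,s3,s4} --a--> {s0,s1,s3,s4}  [seen]
{s0,s3,s4} --b--> {s0,s2,s3}  [new]
{s0,s3} --a--> {s0,s1,s4}  [new]
{s0,s3} --b--> {s0,s2,s3}  [seen]
{s2,s3} --a--> {s0,s1,s4}  [seen]
{s2,s3} --b--> {s0,s2,s3,s4}  [seen]
{s0,s1,s3} --a--> {s0,s1,s3,s4}  [seen]
{s0,s1,s3} --b--> {s0,s2,s3,s4}  [seen]
{s0,s2,s3,s4} --a--> {s0,s1,s3,s4}  [seen]
{s0,s2,s3,s4} --b--> {s0,s2,s3,s4}  [seen]
{s0,s2,s3} --a--> {s0,s1,s4}  [seen]
{s0,s2,s3} --b--> {s0,s2,s3,s4}  [seen]
{s0,s1,s4} --a--> {s0,s1,s3}  [seen]
{s0,s1,s4} --b--> {s2,s3,s4}  [new]
{s2,s3,s4} --a--> {s0,s1,s3,s4}  [seen]
{s2,s3,s4} --b--> {s0,s2,s3,s4}  [seen]
Reachable DFA states: {s0}, {s1}, {s2}, {s1,s3}, {s4}, ∅, {s0,s2,s4}, {s0,s1,s3,s4}, {s0,s3,s4}, {s0,s3}, {s2,s3}, {s0,s1,s3}, {s0,s2,s3,s4}, {s0,s2,s3}, {s0,s1,s4}, {s2,s3,s4}.

16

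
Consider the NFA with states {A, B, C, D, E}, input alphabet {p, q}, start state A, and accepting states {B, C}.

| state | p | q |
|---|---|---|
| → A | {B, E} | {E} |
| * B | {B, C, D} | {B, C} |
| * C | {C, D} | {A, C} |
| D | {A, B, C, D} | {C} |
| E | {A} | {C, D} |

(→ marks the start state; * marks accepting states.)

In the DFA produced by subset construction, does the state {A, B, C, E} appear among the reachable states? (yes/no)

Start state of the DFA: {A}.
{A} --p--> {B, E}  [new]
{A} --q--> {E}  [new]
{B, E} --p--> {A, B, C, D}  [new]
{B, E} --q--> {B, C, D}  [new]
{E} --p--> {A}  [seen]
{E} --q--> {C, D}  [new]
{A, B, C, D} --p--> {A, B, C, D, E}  [new]
{A, B, C, D} --q--> {A, B, C, E}  [new]
{B, C, D} --p--> {A, B, C, D}  [seen]
{B, C, D} --q--> {A, B, C}  [new]
{C, D} --p--> {A, B, C, D}  [seen]
{C, D} --q--> {A, C}  [new]
{A, B, C, D, E} --p--> {A, B, C, D, E}  [seen]
{A, B, C, D, E} --q--> {A, B, C, D, E}  [seen]
{A, B, C, E} --p--> {A, B, C, D, E}  [seen]
{A, B, C, E} --q--> {A, B, C, D, E}  [seen]
{A, B, C} --p--> {B, C, D, E}  [new]
{A, B, C} --q--> {A, B, C, E}  [seen]
{A, C} --p--> {B, C, D, E}  [seen]
{A, C} --q--> {A, C, E}  [new]
{B, C, D, E} --p--> {A, B, C, D}  [seen]
{B, C, D, E} --q--> {A, B, C, D}  [seen]
{A, C, E} --p--> {A, B, C, D, E}  [seen]
{A, C, E} --q--> {A, C, D, E}  [new]
{A, C, D, E} --p--> {A, B, C, D, E}  [seen]
{A, C, D, E} --q--> {A, C, D, E}  [seen]
Reachable DFA states: {A}, {B, E}, {E}, {A, B, C, D}, {B, C, D}, {C, D}, {A, B, C, D, E}, {A, B, C, E}, {A, B, C}, {A, C}, {B, C, D, E}, {A, C, E}, {A, C, D, E}.
{A, B, C, E} is among them.

yes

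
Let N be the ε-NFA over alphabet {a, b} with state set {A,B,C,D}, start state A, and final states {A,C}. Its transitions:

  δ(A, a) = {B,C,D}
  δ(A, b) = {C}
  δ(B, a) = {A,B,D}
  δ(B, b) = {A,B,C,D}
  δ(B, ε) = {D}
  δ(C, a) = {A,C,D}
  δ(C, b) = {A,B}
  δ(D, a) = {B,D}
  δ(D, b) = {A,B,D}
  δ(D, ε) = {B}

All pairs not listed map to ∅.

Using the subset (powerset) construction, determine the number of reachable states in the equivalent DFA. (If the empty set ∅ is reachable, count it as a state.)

5

Start state of the DFA: {A} (ε-closure of the NFA start).
{A} --a--> {B,C,D}  [new]
{A} --b--> {C}  [new]
{B,C,D} --a--> {A,B,C,D}  [new]
{B,C,D} --b--> {A,B,C,D}  [seen]
{C} --a--> {A,B,C,D}  [seen]
{C} --b--> {A,B,D}  [new]
{A,B,C,D} --a--> {A,B,C,D}  [seen]
{A,B,C,D} --b--> {A,B,C,D}  [seen]
{A,B,D} --a--> {A,B,C,D}  [seen]
{A,B,D} --b--> {A,B,C,D}  [seen]
Reachable DFA states: {A}, {B,C,D}, {C}, {A,B,C,D}, {A,B,D}.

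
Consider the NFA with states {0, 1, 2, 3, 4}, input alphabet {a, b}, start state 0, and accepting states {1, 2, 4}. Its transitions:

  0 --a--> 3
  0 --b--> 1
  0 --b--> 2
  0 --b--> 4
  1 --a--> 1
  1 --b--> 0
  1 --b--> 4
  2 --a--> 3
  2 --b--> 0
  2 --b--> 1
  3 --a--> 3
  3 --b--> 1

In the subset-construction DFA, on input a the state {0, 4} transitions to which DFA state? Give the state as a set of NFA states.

{3}

δ(0,a) = {3}; δ(4,a) = ∅.
Union: {3}.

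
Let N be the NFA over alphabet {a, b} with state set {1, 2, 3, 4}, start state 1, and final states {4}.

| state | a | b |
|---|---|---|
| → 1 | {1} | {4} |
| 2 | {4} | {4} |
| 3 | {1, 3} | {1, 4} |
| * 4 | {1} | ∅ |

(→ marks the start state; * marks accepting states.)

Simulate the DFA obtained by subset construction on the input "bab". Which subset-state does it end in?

Start: {1}.
δ(1,b) = {4}.
Union: {4}.
After b: {4}.
δ(4,a) = {1}.
Union: {1}.
After a: {1}.
δ(1,b) = {4}.
Union: {4}.
After b: {4}.

{4}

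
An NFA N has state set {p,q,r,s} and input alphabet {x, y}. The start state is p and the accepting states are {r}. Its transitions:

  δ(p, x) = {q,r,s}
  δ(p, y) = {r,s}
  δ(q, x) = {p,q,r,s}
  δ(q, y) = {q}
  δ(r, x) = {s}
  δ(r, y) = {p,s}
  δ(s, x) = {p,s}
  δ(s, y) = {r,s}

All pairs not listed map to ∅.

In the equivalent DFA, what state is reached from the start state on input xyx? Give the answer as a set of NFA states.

Start: {p}.
δ(p,x) = {q,r,s}.
Union: {q,r,s}.
After x: {q,r,s}.
δ(q,y) = {q}; δ(r,y) = {p,s}; δ(s,y) = {r,s}.
Union: {p,q,r,s}.
After y: {p,q,r,s}.
δ(p,x) = {q,r,s}; δ(q,x) = {p,q,r,s}; δ(r,x) = {s}; δ(s,x) = {p,s}.
Union: {p,q,r,s}.
After x: {p,q,r,s}.

{p,q,r,s}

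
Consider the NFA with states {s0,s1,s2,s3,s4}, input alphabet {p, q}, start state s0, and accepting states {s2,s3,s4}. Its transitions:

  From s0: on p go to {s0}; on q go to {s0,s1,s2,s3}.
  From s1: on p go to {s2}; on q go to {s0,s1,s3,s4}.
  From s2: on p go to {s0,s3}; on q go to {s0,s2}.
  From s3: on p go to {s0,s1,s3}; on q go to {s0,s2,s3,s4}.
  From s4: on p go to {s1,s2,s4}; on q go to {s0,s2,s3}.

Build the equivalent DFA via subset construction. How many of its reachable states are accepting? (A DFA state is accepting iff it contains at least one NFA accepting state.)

Start state of the DFA: {s0}.
{s0} --p--> {s0}  [seen]
{s0} --q--> {s0,s1,s2,s3}  [new]
{s0,s1,s2,s3} --p--> {s0,s1,s2,s3}  [seen]
{s0,s1,s2,s3} --q--> {s0,s1,s2,s3,s4}  [new]
{s0,s1,s2,s3,s4} --p--> {s0,s1,s2,s3,s4}  [seen]
{s0,s1,s2,s3,s4} --q--> {s0,s1,s2,s3,s4}  [seen]
Reachable DFA states: {s0}, {s0,s1,s2,s3}, {s0,s1,s2,s3,s4}.
Accepting DFA states (contain an NFA accepting state): {s0,s1,s2,s3}, {s0,s1,s2,s3,s4}.

2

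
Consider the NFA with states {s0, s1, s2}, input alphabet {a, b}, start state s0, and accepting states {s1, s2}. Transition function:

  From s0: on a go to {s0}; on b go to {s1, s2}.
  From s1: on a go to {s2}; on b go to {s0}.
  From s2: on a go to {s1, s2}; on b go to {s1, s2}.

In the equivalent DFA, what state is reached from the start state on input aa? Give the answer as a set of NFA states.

{s0}

Start: {s0}.
δ(s0,a) = {s0}.
Union: {s0}.
After a: {s0}.
δ(s0,a) = {s0}.
Union: {s0}.
After a: {s0}.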